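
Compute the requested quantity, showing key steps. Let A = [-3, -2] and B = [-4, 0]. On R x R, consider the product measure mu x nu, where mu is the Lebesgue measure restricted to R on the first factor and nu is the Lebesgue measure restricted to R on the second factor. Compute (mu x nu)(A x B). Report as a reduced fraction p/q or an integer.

For a measurable rectangle A x B, the product measure satisfies
  (mu x nu)(A x B) = mu(A) * nu(B).
  mu(A) = 1.
  nu(B) = 4.
  (mu x nu)(A x B) = 1 * 4 = 4.

4


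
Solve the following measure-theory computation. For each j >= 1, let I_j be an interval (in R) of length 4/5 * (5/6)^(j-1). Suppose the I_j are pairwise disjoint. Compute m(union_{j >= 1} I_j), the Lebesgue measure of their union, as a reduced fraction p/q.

By countable additivity of the Lebesgue measure on pairwise disjoint measurable sets,
  m(union_{j >= 1} I_j) = sum_{j >= 1} m(I_j) = sum_{j >= 1} a * r^(j-1),
  with a = 4/5 and r = 5/6.
Since 0 < r = 5/6 < 1, the geometric series converges:
  sum_{j >= 1} a * r^(j-1) = a / (1 - r).
  = 4/5 / (1 - 5/6)
  = 4/5 / (1/6)
  = 24/5.

24/5


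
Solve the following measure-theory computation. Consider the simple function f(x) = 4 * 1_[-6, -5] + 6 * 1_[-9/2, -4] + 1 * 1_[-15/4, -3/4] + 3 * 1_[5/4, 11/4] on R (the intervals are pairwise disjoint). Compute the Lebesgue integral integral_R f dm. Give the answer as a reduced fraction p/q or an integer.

For a simple function f = sum_i c_i * 1_{A_i} with disjoint A_i,
  integral f dm = sum_i c_i * m(A_i).
Lengths of the A_i:
  m(A_1) = -5 - (-6) = 1.
  m(A_2) = -4 - (-9/2) = 1/2.
  m(A_3) = -3/4 - (-15/4) = 3.
  m(A_4) = 11/4 - 5/4 = 3/2.
Contributions c_i * m(A_i):
  (4) * (1) = 4.
  (6) * (1/2) = 3.
  (1) * (3) = 3.
  (3) * (3/2) = 9/2.
Total: 4 + 3 + 3 + 9/2 = 29/2.

29/2


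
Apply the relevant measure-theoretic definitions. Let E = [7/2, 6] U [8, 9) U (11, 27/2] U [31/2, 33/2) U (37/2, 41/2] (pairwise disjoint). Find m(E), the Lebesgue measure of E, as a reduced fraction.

For pairwise disjoint intervals, m(union_i I_i) = sum_i m(I_i),
and m is invariant under swapping open/closed endpoints (single points have measure 0).
So m(E) = sum_i (b_i - a_i).
  I_1 has length 6 - 7/2 = 5/2.
  I_2 has length 9 - 8 = 1.
  I_3 has length 27/2 - 11 = 5/2.
  I_4 has length 33/2 - 31/2 = 1.
  I_5 has length 41/2 - 37/2 = 2.
Summing:
  m(E) = 5/2 + 1 + 5/2 + 1 + 2 = 9.

9


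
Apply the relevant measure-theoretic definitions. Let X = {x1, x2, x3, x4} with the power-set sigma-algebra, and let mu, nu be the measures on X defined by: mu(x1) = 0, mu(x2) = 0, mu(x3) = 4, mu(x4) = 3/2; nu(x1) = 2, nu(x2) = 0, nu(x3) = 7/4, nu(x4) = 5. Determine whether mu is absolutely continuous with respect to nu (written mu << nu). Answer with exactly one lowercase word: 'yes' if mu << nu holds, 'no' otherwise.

mu << nu means: every nu-null measurable set is also mu-null; equivalently, for every atom x, if nu({x}) = 0 then mu({x}) = 0.
Checking each atom:
  x1: nu = 2 > 0 -> no constraint.
  x2: nu = 0, mu = 0 -> consistent with mu << nu.
  x3: nu = 7/4 > 0 -> no constraint.
  x4: nu = 5 > 0 -> no constraint.
No atom violates the condition. Therefore mu << nu.

yes


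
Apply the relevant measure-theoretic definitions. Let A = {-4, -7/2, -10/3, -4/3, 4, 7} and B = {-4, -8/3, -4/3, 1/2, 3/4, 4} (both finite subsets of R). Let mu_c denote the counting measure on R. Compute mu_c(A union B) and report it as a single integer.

Counting measure on a finite set equals cardinality. By inclusion-exclusion, |A union B| = |A| + |B| - |A cap B|.
|A| = 6, |B| = 6, |A cap B| = 3.
So mu_c(A union B) = 6 + 6 - 3 = 9.

9


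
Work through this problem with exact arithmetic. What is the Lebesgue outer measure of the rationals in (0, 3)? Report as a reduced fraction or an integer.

Q cap (0, 3) is countable; list its elements as q_1, q_2, ... . Fix eps > 0 and cover the k-th point by an interval of length eps * 2^(-k). The cover has total length eps * sum_{k>=1} 2^(-k) = eps, so by definition of outer measure m*(Q cap (0, 3)) <= eps. Since eps was arbitrary and m* >= 0, the outer measure is 0.

0


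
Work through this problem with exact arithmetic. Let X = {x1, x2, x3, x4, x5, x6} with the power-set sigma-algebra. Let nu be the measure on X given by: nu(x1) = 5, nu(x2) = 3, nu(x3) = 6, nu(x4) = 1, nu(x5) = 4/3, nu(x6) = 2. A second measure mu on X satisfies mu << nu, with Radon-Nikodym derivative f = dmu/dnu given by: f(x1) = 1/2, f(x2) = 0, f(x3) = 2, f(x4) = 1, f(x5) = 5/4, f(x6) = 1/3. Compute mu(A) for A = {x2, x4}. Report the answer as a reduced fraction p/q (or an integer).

By the defining property of the Radon-Nikodym derivative, for every measurable set A,
  mu(A) = integral_A f dnu.
Since nu is a discrete measure concentrated on the atoms of X, the integral over A reduces to the sum
  mu(A) = sum_{x in A} f(x) * nu({x}).
Computing each term:
  x2: f(x2) * nu(x2) = 0 * 3 = 0.
  x4: f(x4) * nu(x4) = 1 * 1 = 1.
Summing: mu(A) = 0 + 1 = 1.

1


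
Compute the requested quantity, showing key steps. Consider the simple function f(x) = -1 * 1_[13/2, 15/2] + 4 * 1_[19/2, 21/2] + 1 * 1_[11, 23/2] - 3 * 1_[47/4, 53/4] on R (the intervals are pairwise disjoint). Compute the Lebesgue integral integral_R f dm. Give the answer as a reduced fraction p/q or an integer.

For a simple function f = sum_i c_i * 1_{A_i} with disjoint A_i,
  integral f dm = sum_i c_i * m(A_i).
Lengths of the A_i:
  m(A_1) = 15/2 - 13/2 = 1.
  m(A_2) = 21/2 - 19/2 = 1.
  m(A_3) = 23/2 - 11 = 1/2.
  m(A_4) = 53/4 - 47/4 = 3/2.
Contributions c_i * m(A_i):
  (-1) * (1) = -1.
  (4) * (1) = 4.
  (1) * (1/2) = 1/2.
  (-3) * (3/2) = -9/2.
Total: -1 + 4 + 1/2 - 9/2 = -1.

-1


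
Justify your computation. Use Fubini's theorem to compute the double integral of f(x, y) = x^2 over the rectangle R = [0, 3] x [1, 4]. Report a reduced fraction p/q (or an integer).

f(x, y) is a tensor product of a function of x and a function of y, and both factors are bounded continuous (hence Lebesgue integrable) on the rectangle, so Fubini's theorem applies:
  integral_R f d(m x m) = (integral_a1^b1 x^2 dx) * (integral_a2^b2 1 dy).
Inner integral in x: integral_{0}^{3} x^2 dx = (3^3 - 0^3)/3
  = 9.
Inner integral in y: integral_{1}^{4} 1 dy = (4^1 - 1^1)/1
  = 3.
Product: (9) * (3) = 27.

27


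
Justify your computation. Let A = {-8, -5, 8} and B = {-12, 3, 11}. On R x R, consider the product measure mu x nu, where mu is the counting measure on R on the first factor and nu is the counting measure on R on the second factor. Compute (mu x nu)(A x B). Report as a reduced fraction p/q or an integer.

For a measurable rectangle A x B, the product measure satisfies
  (mu x nu)(A x B) = mu(A) * nu(B).
  mu(A) = 3.
  nu(B) = 3.
  (mu x nu)(A x B) = 3 * 3 = 9.

9


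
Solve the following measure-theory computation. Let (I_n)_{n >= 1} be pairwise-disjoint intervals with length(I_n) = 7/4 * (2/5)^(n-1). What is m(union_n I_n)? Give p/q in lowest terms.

By countable additivity of the Lebesgue measure on pairwise disjoint measurable sets,
  m(union_{n >= 1} I_n) = sum_{n >= 1} m(I_n) = sum_{n >= 1} a * r^(n-1),
  with a = 7/4 and r = 2/5.
Since 0 < r = 2/5 < 1, the geometric series converges:
  sum_{n >= 1} a * r^(n-1) = a / (1 - r).
  = 7/4 / (1 - 2/5)
  = 7/4 / (3/5)
  = 35/12.

35/12


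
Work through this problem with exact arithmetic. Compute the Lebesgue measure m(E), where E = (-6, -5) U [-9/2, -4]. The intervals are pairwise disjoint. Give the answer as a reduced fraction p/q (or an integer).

For pairwise disjoint intervals, m(union_i I_i) = sum_i m(I_i),
and m is invariant under swapping open/closed endpoints (single points have measure 0).
So m(E) = sum_i (b_i - a_i).
  I_1 has length -5 - (-6) = 1.
  I_2 has length -4 - (-9/2) = 1/2.
Summing:
  m(E) = 1 + 1/2 = 3/2.

3/2


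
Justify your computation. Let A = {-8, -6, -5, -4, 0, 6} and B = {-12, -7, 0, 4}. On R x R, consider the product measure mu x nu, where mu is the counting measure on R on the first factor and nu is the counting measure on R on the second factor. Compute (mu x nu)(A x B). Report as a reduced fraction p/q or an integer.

For a measurable rectangle A x B, the product measure satisfies
  (mu x nu)(A x B) = mu(A) * nu(B).
  mu(A) = 6.
  nu(B) = 4.
  (mu x nu)(A x B) = 6 * 4 = 24.

24


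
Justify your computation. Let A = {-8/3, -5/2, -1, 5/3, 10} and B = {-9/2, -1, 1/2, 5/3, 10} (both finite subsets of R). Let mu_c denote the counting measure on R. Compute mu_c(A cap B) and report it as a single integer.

Counting measure on a finite set equals cardinality. mu_c(A cap B) = |A cap B| (elements appearing in both).
Enumerating the elements of A that also lie in B gives 3 element(s).
So mu_c(A cap B) = 3.

3


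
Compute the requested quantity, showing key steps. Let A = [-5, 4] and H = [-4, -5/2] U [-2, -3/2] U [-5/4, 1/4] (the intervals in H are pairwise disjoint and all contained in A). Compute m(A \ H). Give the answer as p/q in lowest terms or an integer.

The ambient interval has length m(A) = 4 - (-5) = 9.
Since the holes are disjoint and sit inside A, by finite additivity
  m(H) = sum_i (b_i - a_i), and m(A \ H) = m(A) - m(H).
Computing the hole measures:
  m(H_1) = -5/2 - (-4) = 3/2.
  m(H_2) = -3/2 - (-2) = 1/2.
  m(H_3) = 1/4 - (-5/4) = 3/2.
Summed: m(H) = 3/2 + 1/2 + 3/2 = 7/2.
So m(A \ H) = 9 - 7/2 = 11/2.

11/2


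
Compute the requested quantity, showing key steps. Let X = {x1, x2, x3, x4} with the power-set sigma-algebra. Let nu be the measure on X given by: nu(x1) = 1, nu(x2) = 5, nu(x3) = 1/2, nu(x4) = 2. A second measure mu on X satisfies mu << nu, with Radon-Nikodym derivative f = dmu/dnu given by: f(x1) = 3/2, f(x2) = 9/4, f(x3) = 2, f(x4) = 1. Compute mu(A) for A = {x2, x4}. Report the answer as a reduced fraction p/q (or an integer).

By the defining property of the Radon-Nikodym derivative, for every measurable set A,
  mu(A) = integral_A f dnu.
Since nu is a discrete measure concentrated on the atoms of X, the integral over A reduces to the sum
  mu(A) = sum_{x in A} f(x) * nu({x}).
Computing each term:
  x2: f(x2) * nu(x2) = 9/4 * 5 = 45/4.
  x4: f(x4) * nu(x4) = 1 * 2 = 2.
Summing: mu(A) = 45/4 + 2 = 53/4.

53/4


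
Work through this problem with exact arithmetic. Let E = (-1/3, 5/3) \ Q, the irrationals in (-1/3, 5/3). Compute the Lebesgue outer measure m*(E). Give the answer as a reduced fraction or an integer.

The interval I = (-1/3, 5/3) has m(I) = 5/3 - (-1/3) = 2 (endpoints are measure-zero, so open/closed/half-open agree). Write I = (I cap Q) u (I \ Q). The rationals in I are countable, so m*(I cap Q) = 0 (cover each rational by intervals whose total length is arbitrarily small). By countable subadditivity m*(I) <= m*(I cap Q) + m*(I \ Q), hence m*(I \ Q) >= m(I) = 2. The reverse inequality m*(I \ Q) <= m*(I) = 2 is trivial since (I \ Q) is a subset of I. Therefore m*(I \ Q) = 2.

2


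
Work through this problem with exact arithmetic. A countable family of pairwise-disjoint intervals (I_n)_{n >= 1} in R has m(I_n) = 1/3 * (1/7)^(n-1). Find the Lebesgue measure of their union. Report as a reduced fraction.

By countable additivity of the Lebesgue measure on pairwise disjoint measurable sets,
  m(union_{n >= 1} I_n) = sum_{n >= 1} m(I_n) = sum_{n >= 1} a * r^(n-1),
  with a = 1/3 and r = 1/7.
Since 0 < r = 1/7 < 1, the geometric series converges:
  sum_{n >= 1} a * r^(n-1) = a / (1 - r).
  = 1/3 / (1 - 1/7)
  = 1/3 / (6/7)
  = 7/18.

7/18


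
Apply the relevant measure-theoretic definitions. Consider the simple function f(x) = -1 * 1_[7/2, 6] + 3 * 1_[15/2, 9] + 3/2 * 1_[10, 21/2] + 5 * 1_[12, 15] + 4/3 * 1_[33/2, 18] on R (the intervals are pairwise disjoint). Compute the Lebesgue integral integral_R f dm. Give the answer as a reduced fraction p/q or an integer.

For a simple function f = sum_i c_i * 1_{A_i} with disjoint A_i,
  integral f dm = sum_i c_i * m(A_i).
Lengths of the A_i:
  m(A_1) = 6 - 7/2 = 5/2.
  m(A_2) = 9 - 15/2 = 3/2.
  m(A_3) = 21/2 - 10 = 1/2.
  m(A_4) = 15 - 12 = 3.
  m(A_5) = 18 - 33/2 = 3/2.
Contributions c_i * m(A_i):
  (-1) * (5/2) = -5/2.
  (3) * (3/2) = 9/2.
  (3/2) * (1/2) = 3/4.
  (5) * (3) = 15.
  (4/3) * (3/2) = 2.
Total: -5/2 + 9/2 + 3/4 + 15 + 2 = 79/4.

79/4


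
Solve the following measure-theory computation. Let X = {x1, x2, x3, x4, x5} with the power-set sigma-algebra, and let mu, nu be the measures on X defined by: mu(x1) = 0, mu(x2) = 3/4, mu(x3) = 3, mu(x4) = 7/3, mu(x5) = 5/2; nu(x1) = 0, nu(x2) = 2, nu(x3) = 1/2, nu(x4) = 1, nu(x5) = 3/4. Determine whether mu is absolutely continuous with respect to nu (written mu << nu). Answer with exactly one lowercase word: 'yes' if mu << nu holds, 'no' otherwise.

mu << nu means: every nu-null measurable set is also mu-null; equivalently, for every atom x, if nu({x}) = 0 then mu({x}) = 0.
Checking each atom:
  x1: nu = 0, mu = 0 -> consistent with mu << nu.
  x2: nu = 2 > 0 -> no constraint.
  x3: nu = 1/2 > 0 -> no constraint.
  x4: nu = 1 > 0 -> no constraint.
  x5: nu = 3/4 > 0 -> no constraint.
No atom violates the condition. Therefore mu << nu.

yes


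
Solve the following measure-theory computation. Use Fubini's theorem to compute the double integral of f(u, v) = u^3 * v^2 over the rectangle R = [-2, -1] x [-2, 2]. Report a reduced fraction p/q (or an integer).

f(u, v) is a tensor product of a function of u and a function of v, and both factors are bounded continuous (hence Lebesgue integrable) on the rectangle, so Fubini's theorem applies:
  integral_R f d(m x m) = (integral_a1^b1 u^3 du) * (integral_a2^b2 v^2 dv).
Inner integral in u: integral_{-2}^{-1} u^3 du = ((-1)^4 - (-2)^4)/4
  = -15/4.
Inner integral in v: integral_{-2}^{2} v^2 dv = (2^3 - (-2)^3)/3
  = 16/3.
Product: (-15/4) * (16/3) = -20.

-20


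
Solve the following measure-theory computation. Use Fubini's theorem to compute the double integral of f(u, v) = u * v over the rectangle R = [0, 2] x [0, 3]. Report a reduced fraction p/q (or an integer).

f(u, v) is a tensor product of a function of u and a function of v, and both factors are bounded continuous (hence Lebesgue integrable) on the rectangle, so Fubini's theorem applies:
  integral_R f d(m x m) = (integral_a1^b1 u du) * (integral_a2^b2 v dv).
Inner integral in u: integral_{0}^{2} u du = (2^2 - 0^2)/2
  = 2.
Inner integral in v: integral_{0}^{3} v dv = (3^2 - 0^2)/2
  = 9/2.
Product: (2) * (9/2) = 9.

9


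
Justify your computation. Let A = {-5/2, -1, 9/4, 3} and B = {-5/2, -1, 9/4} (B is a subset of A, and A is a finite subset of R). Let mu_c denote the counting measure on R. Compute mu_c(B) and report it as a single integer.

Counting measure assigns mu_c(E) = |E| (number of elements) when E is finite.
B has 3 element(s), so mu_c(B) = 3.

3


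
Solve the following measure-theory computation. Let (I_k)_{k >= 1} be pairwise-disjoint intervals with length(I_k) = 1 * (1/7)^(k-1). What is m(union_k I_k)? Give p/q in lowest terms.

By countable additivity of the Lebesgue measure on pairwise disjoint measurable sets,
  m(union_{k >= 1} I_k) = sum_{k >= 1} m(I_k) = sum_{k >= 1} a * r^(k-1),
  with a = 1 and r = 1/7.
Since 0 < r = 1/7 < 1, the geometric series converges:
  sum_{k >= 1} a * r^(k-1) = a / (1 - r).
  = 1 / (1 - 1/7)
  = 1 / (6/7)
  = 7/6.

7/6


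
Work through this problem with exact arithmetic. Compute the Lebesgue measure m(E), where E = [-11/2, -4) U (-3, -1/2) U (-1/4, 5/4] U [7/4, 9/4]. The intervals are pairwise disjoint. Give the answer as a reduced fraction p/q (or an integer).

For pairwise disjoint intervals, m(union_i I_i) = sum_i m(I_i),
and m is invariant under swapping open/closed endpoints (single points have measure 0).
So m(E) = sum_i (b_i - a_i).
  I_1 has length -4 - (-11/2) = 3/2.
  I_2 has length -1/2 - (-3) = 5/2.
  I_3 has length 5/4 - (-1/4) = 3/2.
  I_4 has length 9/4 - 7/4 = 1/2.
Summing:
  m(E) = 3/2 + 5/2 + 3/2 + 1/2 = 6.

6


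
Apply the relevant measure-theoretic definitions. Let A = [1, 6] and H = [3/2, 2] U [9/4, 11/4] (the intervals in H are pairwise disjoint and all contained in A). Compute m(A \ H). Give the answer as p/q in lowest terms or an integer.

The ambient interval has length m(A) = 6 - 1 = 5.
Since the holes are disjoint and sit inside A, by finite additivity
  m(H) = sum_i (b_i - a_i), and m(A \ H) = m(A) - m(H).
Computing the hole measures:
  m(H_1) = 2 - 3/2 = 1/2.
  m(H_2) = 11/4 - 9/4 = 1/2.
Summed: m(H) = 1/2 + 1/2 = 1.
So m(A \ H) = 5 - 1 = 4.

4


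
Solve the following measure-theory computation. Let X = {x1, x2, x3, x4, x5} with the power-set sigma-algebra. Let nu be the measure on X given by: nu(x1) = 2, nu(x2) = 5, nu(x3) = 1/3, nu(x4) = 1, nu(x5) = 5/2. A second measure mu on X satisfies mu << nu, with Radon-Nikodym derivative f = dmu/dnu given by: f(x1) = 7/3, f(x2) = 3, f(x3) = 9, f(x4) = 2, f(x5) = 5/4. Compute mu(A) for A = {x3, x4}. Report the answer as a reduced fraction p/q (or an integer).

By the defining property of the Radon-Nikodym derivative, for every measurable set A,
  mu(A) = integral_A f dnu.
Since nu is a discrete measure concentrated on the atoms of X, the integral over A reduces to the sum
  mu(A) = sum_{x in A} f(x) * nu({x}).
Computing each term:
  x3: f(x3) * nu(x3) = 9 * 1/3 = 3.
  x4: f(x4) * nu(x4) = 2 * 1 = 2.
Summing: mu(A) = 3 + 2 = 5.

5


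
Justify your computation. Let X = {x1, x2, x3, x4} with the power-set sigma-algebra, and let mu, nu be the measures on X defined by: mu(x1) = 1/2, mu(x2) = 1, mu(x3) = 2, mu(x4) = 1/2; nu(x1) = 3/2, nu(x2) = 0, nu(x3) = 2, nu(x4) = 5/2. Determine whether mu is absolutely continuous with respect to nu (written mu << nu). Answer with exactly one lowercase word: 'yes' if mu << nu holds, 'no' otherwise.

mu << nu means: every nu-null measurable set is also mu-null; equivalently, for every atom x, if nu({x}) = 0 then mu({x}) = 0.
Checking each atom:
  x1: nu = 3/2 > 0 -> no constraint.
  x2: nu = 0, mu = 1 > 0 -> violates mu << nu.
  x3: nu = 2 > 0 -> no constraint.
  x4: nu = 5/2 > 0 -> no constraint.
The atom(s) x2 violate the condition (nu = 0 but mu > 0). Therefore mu is NOT absolutely continuous w.r.t. nu.

no


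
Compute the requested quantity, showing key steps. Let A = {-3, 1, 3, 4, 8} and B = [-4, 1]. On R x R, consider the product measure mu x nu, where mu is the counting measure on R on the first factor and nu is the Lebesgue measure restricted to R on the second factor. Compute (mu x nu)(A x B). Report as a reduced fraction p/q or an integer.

For a measurable rectangle A x B, the product measure satisfies
  (mu x nu)(A x B) = mu(A) * nu(B).
  mu(A) = 5.
  nu(B) = 5.
  (mu x nu)(A x B) = 5 * 5 = 25.

25


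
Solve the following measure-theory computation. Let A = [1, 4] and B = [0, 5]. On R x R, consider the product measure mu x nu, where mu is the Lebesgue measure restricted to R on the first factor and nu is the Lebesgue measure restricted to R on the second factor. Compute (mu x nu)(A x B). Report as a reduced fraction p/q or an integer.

For a measurable rectangle A x B, the product measure satisfies
  (mu x nu)(A x B) = mu(A) * nu(B).
  mu(A) = 3.
  nu(B) = 5.
  (mu x nu)(A x B) = 3 * 5 = 15.

15


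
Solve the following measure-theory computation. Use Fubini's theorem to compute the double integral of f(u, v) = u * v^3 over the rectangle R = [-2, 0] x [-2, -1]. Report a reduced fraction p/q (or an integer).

f(u, v) is a tensor product of a function of u and a function of v, and both factors are bounded continuous (hence Lebesgue integrable) on the rectangle, so Fubini's theorem applies:
  integral_R f d(m x m) = (integral_a1^b1 u du) * (integral_a2^b2 v^3 dv).
Inner integral in u: integral_{-2}^{0} u du = (0^2 - (-2)^2)/2
  = -2.
Inner integral in v: integral_{-2}^{-1} v^3 dv = ((-1)^4 - (-2)^4)/4
  = -15/4.
Product: (-2) * (-15/4) = 15/2.

15/2


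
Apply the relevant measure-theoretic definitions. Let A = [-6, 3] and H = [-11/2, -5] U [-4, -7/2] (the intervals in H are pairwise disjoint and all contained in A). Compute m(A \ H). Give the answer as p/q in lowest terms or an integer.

The ambient interval has length m(A) = 3 - (-6) = 9.
Since the holes are disjoint and sit inside A, by finite additivity
  m(H) = sum_i (b_i - a_i), and m(A \ H) = m(A) - m(H).
Computing the hole measures:
  m(H_1) = -5 - (-11/2) = 1/2.
  m(H_2) = -7/2 - (-4) = 1/2.
Summed: m(H) = 1/2 + 1/2 = 1.
So m(A \ H) = 9 - 1 = 8.

8


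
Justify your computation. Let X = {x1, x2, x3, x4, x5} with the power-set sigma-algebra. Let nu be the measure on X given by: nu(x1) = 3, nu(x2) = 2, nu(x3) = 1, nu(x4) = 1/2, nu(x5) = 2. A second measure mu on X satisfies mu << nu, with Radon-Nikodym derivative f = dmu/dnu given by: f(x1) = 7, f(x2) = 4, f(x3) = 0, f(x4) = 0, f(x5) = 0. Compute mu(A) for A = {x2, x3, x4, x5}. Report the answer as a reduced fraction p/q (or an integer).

By the defining property of the Radon-Nikodym derivative, for every measurable set A,
  mu(A) = integral_A f dnu.
Since nu is a discrete measure concentrated on the atoms of X, the integral over A reduces to the sum
  mu(A) = sum_{x in A} f(x) * nu({x}).
Computing each term:
  x2: f(x2) * nu(x2) = 4 * 2 = 8.
  x3: f(x3) * nu(x3) = 0 * 1 = 0.
  x4: f(x4) * nu(x4) = 0 * 1/2 = 0.
  x5: f(x5) * nu(x5) = 0 * 2 = 0.
Summing: mu(A) = 8 + 0 + 0 + 0 = 8.

8


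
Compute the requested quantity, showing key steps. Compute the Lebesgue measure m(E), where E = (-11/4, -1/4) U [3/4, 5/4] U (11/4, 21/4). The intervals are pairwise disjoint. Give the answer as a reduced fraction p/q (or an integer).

For pairwise disjoint intervals, m(union_i I_i) = sum_i m(I_i),
and m is invariant under swapping open/closed endpoints (single points have measure 0).
So m(E) = sum_i (b_i - a_i).
  I_1 has length -1/4 - (-11/4) = 5/2.
  I_2 has length 5/4 - 3/4 = 1/2.
  I_3 has length 21/4 - 11/4 = 5/2.
Summing:
  m(E) = 5/2 + 1/2 + 5/2 = 11/2.

11/2


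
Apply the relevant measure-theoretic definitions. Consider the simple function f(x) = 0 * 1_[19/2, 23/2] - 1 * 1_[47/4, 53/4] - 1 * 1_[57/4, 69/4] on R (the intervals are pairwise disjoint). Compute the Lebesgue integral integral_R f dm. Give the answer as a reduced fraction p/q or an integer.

For a simple function f = sum_i c_i * 1_{A_i} with disjoint A_i,
  integral f dm = sum_i c_i * m(A_i).
Lengths of the A_i:
  m(A_1) = 23/2 - 19/2 = 2.
  m(A_2) = 53/4 - 47/4 = 3/2.
  m(A_3) = 69/4 - 57/4 = 3.
Contributions c_i * m(A_i):
  (0) * (2) = 0.
  (-1) * (3/2) = -3/2.
  (-1) * (3) = -3.
Total: 0 - 3/2 - 3 = -9/2.

-9/2


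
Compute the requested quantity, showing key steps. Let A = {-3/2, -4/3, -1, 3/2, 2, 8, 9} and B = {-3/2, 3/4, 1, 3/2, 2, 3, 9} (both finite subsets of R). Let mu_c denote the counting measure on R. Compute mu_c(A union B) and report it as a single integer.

Counting measure on a finite set equals cardinality. By inclusion-exclusion, |A union B| = |A| + |B| - |A cap B|.
|A| = 7, |B| = 7, |A cap B| = 4.
So mu_c(A union B) = 7 + 7 - 4 = 10.

10


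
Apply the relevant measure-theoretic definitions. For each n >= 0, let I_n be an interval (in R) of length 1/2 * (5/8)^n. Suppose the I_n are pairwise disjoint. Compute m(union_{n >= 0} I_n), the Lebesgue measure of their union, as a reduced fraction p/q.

By countable additivity of the Lebesgue measure on pairwise disjoint measurable sets,
  m(union_{n >= 0} I_n) = sum_{n >= 0} m(I_n) = sum_{n >= 0} a * r^n,
  with a = 1/2 and r = 5/8.
Since 0 < r = 5/8 < 1, the geometric series converges:
  sum_{n >= 0} a * r^n = a / (1 - r).
  = 1/2 / (1 - 5/8)
  = 1/2 / (3/8)
  = 4/3.

4/3


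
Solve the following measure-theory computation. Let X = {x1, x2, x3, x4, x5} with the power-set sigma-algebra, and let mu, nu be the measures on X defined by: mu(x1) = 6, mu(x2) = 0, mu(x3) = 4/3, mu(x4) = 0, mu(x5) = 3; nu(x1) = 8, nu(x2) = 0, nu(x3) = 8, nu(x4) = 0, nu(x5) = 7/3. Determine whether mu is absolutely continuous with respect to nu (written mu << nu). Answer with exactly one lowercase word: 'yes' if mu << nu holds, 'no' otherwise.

mu << nu means: every nu-null measurable set is also mu-null; equivalently, for every atom x, if nu({x}) = 0 then mu({x}) = 0.
Checking each atom:
  x1: nu = 8 > 0 -> no constraint.
  x2: nu = 0, mu = 0 -> consistent with mu << nu.
  x3: nu = 8 > 0 -> no constraint.
  x4: nu = 0, mu = 0 -> consistent with mu << nu.
  x5: nu = 7/3 > 0 -> no constraint.
No atom violates the condition. Therefore mu << nu.

yes


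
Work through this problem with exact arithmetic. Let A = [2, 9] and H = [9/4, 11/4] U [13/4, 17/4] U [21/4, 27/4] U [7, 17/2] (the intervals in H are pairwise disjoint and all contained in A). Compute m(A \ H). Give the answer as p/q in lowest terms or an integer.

The ambient interval has length m(A) = 9 - 2 = 7.
Since the holes are disjoint and sit inside A, by finite additivity
  m(H) = sum_i (b_i - a_i), and m(A \ H) = m(A) - m(H).
Computing the hole measures:
  m(H_1) = 11/4 - 9/4 = 1/2.
  m(H_2) = 17/4 - 13/4 = 1.
  m(H_3) = 27/4 - 21/4 = 3/2.
  m(H_4) = 17/2 - 7 = 3/2.
Summed: m(H) = 1/2 + 1 + 3/2 + 3/2 = 9/2.
So m(A \ H) = 7 - 9/2 = 5/2.

5/2


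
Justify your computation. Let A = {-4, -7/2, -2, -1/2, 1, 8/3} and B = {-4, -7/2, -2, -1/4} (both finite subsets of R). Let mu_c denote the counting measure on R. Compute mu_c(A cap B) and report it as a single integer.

Counting measure on a finite set equals cardinality. mu_c(A cap B) = |A cap B| (elements appearing in both).
Enumerating the elements of A that also lie in B gives 3 element(s).
So mu_c(A cap B) = 3.

3


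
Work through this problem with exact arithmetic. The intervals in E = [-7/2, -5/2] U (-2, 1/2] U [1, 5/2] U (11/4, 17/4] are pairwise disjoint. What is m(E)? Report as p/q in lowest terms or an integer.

For pairwise disjoint intervals, m(union_i I_i) = sum_i m(I_i),
and m is invariant under swapping open/closed endpoints (single points have measure 0).
So m(E) = sum_i (b_i - a_i).
  I_1 has length -5/2 - (-7/2) = 1.
  I_2 has length 1/2 - (-2) = 5/2.
  I_3 has length 5/2 - 1 = 3/2.
  I_4 has length 17/4 - 11/4 = 3/2.
Summing:
  m(E) = 1 + 5/2 + 3/2 + 3/2 = 13/2.

13/2


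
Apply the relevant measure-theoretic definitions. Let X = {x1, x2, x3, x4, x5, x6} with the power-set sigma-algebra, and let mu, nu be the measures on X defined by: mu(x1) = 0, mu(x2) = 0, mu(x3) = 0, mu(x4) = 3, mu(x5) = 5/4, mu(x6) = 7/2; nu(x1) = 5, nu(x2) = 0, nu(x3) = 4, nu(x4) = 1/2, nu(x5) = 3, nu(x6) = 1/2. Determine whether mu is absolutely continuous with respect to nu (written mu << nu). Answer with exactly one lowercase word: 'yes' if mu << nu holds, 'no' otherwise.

mu << nu means: every nu-null measurable set is also mu-null; equivalently, for every atom x, if nu({x}) = 0 then mu({x}) = 0.
Checking each atom:
  x1: nu = 5 > 0 -> no constraint.
  x2: nu = 0, mu = 0 -> consistent with mu << nu.
  x3: nu = 4 > 0 -> no constraint.
  x4: nu = 1/2 > 0 -> no constraint.
  x5: nu = 3 > 0 -> no constraint.
  x6: nu = 1/2 > 0 -> no constraint.
No atom violates the condition. Therefore mu << nu.

yes


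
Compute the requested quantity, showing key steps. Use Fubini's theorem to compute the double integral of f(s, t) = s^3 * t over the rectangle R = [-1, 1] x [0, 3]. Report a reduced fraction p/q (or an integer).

f(s, t) is a tensor product of a function of s and a function of t, and both factors are bounded continuous (hence Lebesgue integrable) on the rectangle, so Fubini's theorem applies:
  integral_R f d(m x m) = (integral_a1^b1 s^3 ds) * (integral_a2^b2 t dt).
Inner integral in s: integral_{-1}^{1} s^3 ds = (1^4 - (-1)^4)/4
  = 0.
Inner integral in t: integral_{0}^{3} t dt = (3^2 - 0^2)/2
  = 9/2.
Product: (0) * (9/2) = 0.

0


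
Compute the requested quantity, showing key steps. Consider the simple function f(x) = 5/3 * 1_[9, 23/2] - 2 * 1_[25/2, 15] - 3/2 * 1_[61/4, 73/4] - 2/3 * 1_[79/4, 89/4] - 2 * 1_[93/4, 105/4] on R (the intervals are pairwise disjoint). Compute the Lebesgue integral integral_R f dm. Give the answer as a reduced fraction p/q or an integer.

For a simple function f = sum_i c_i * 1_{A_i} with disjoint A_i,
  integral f dm = sum_i c_i * m(A_i).
Lengths of the A_i:
  m(A_1) = 23/2 - 9 = 5/2.
  m(A_2) = 15 - 25/2 = 5/2.
  m(A_3) = 73/4 - 61/4 = 3.
  m(A_4) = 89/4 - 79/4 = 5/2.
  m(A_5) = 105/4 - 93/4 = 3.
Contributions c_i * m(A_i):
  (5/3) * (5/2) = 25/6.
  (-2) * (5/2) = -5.
  (-3/2) * (3) = -9/2.
  (-2/3) * (5/2) = -5/3.
  (-2) * (3) = -6.
Total: 25/6 - 5 - 9/2 - 5/3 - 6 = -13.

-13


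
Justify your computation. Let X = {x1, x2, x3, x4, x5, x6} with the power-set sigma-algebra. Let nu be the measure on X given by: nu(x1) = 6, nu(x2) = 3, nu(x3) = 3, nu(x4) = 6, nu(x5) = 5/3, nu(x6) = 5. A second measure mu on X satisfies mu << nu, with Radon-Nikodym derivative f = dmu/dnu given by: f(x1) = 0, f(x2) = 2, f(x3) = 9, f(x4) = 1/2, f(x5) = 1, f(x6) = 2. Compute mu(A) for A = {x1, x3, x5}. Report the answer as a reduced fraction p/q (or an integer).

By the defining property of the Radon-Nikodym derivative, for every measurable set A,
  mu(A) = integral_A f dnu.
Since nu is a discrete measure concentrated on the atoms of X, the integral over A reduces to the sum
  mu(A) = sum_{x in A} f(x) * nu({x}).
Computing each term:
  x1: f(x1) * nu(x1) = 0 * 6 = 0.
  x3: f(x3) * nu(x3) = 9 * 3 = 27.
  x5: f(x5) * nu(x5) = 1 * 5/3 = 5/3.
Summing: mu(A) = 0 + 27 + 5/3 = 86/3.

86/3


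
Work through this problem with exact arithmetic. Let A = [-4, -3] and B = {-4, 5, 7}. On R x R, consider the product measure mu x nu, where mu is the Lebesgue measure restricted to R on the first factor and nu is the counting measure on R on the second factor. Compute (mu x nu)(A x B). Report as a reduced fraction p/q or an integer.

For a measurable rectangle A x B, the product measure satisfies
  (mu x nu)(A x B) = mu(A) * nu(B).
  mu(A) = 1.
  nu(B) = 3.
  (mu x nu)(A x B) = 1 * 3 = 3.

3


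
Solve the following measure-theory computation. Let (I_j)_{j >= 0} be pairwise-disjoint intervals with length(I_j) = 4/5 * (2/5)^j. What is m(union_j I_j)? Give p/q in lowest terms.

By countable additivity of the Lebesgue measure on pairwise disjoint measurable sets,
  m(union_{j >= 0} I_j) = sum_{j >= 0} m(I_j) = sum_{j >= 0} a * r^j,
  with a = 4/5 and r = 2/5.
Since 0 < r = 2/5 < 1, the geometric series converges:
  sum_{j >= 0} a * r^j = a / (1 - r).
  = 4/5 / (1 - 2/5)
  = 4/5 / (3/5)
  = 4/3.

4/3


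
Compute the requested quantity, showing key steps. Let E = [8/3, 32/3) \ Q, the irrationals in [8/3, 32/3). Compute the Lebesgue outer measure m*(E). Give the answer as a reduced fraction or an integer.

The interval I = [8/3, 32/3) has m(I) = 32/3 - 8/3 = 8 (endpoints are measure-zero, so open/closed/half-open agree). Write I = (I cap Q) u (I \ Q). The rationals in I are countable, so m*(I cap Q) = 0 (cover each rational by intervals whose total length is arbitrarily small). By countable subadditivity m*(I) <= m*(I cap Q) + m*(I \ Q), hence m*(I \ Q) >= m(I) = 8. The reverse inequality m*(I \ Q) <= m*(I) = 8 is trivial since (I \ Q) is a subset of I. Therefore m*(I \ Q) = 8.

8


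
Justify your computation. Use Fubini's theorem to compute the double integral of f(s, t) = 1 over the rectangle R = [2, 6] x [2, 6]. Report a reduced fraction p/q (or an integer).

f(s, t) is a tensor product of a function of s and a function of t, and both factors are bounded continuous (hence Lebesgue integrable) on the rectangle, so Fubini's theorem applies:
  integral_R f d(m x m) = (integral_a1^b1 1 ds) * (integral_a2^b2 1 dt).
Inner integral in s: integral_{2}^{6} 1 ds = (6^1 - 2^1)/1
  = 4.
Inner integral in t: integral_{2}^{6} 1 dt = (6^1 - 2^1)/1
  = 4.
Product: (4) * (4) = 16.

16


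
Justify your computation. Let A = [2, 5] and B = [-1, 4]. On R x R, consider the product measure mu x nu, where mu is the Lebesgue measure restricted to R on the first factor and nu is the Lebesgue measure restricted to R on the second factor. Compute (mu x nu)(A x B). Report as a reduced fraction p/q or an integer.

For a measurable rectangle A x B, the product measure satisfies
  (mu x nu)(A x B) = mu(A) * nu(B).
  mu(A) = 3.
  nu(B) = 5.
  (mu x nu)(A x B) = 3 * 5 = 15.

15


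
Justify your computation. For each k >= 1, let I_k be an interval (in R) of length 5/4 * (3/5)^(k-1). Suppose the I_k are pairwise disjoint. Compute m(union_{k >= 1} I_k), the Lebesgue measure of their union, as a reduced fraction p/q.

By countable additivity of the Lebesgue measure on pairwise disjoint measurable sets,
  m(union_{k >= 1} I_k) = sum_{k >= 1} m(I_k) = sum_{k >= 1} a * r^(k-1),
  with a = 5/4 and r = 3/5.
Since 0 < r = 3/5 < 1, the geometric series converges:
  sum_{k >= 1} a * r^(k-1) = a / (1 - r).
  = 5/4 / (1 - 3/5)
  = 5/4 / (2/5)
  = 25/8.

25/8


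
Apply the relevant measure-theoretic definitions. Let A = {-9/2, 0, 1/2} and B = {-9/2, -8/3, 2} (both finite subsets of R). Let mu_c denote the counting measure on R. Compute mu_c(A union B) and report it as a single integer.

Counting measure on a finite set equals cardinality. By inclusion-exclusion, |A union B| = |A| + |B| - |A cap B|.
|A| = 3, |B| = 3, |A cap B| = 1.
So mu_c(A union B) = 3 + 3 - 1 = 5.

5


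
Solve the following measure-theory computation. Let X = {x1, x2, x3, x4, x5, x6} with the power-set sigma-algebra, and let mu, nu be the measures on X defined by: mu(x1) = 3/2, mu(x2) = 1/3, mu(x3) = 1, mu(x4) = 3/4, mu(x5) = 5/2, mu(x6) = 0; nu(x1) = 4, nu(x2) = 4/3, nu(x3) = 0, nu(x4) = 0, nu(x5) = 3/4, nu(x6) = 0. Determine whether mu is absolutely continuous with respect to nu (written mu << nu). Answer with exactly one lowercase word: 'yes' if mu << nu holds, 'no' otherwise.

mu << nu means: every nu-null measurable set is also mu-null; equivalently, for every atom x, if nu({x}) = 0 then mu({x}) = 0.
Checking each atom:
  x1: nu = 4 > 0 -> no constraint.
  x2: nu = 4/3 > 0 -> no constraint.
  x3: nu = 0, mu = 1 > 0 -> violates mu << nu.
  x4: nu = 0, mu = 3/4 > 0 -> violates mu << nu.
  x5: nu = 3/4 > 0 -> no constraint.
  x6: nu = 0, mu = 0 -> consistent with mu << nu.
The atom(s) x3, x4 violate the condition (nu = 0 but mu > 0). Therefore mu is NOT absolutely continuous w.r.t. nu.

no


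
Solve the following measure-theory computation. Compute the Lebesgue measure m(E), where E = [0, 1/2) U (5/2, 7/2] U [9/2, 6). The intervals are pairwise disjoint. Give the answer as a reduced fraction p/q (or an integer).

For pairwise disjoint intervals, m(union_i I_i) = sum_i m(I_i),
and m is invariant under swapping open/closed endpoints (single points have measure 0).
So m(E) = sum_i (b_i - a_i).
  I_1 has length 1/2 - 0 = 1/2.
  I_2 has length 7/2 - 5/2 = 1.
  I_3 has length 6 - 9/2 = 3/2.
Summing:
  m(E) = 1/2 + 1 + 3/2 = 3.

3


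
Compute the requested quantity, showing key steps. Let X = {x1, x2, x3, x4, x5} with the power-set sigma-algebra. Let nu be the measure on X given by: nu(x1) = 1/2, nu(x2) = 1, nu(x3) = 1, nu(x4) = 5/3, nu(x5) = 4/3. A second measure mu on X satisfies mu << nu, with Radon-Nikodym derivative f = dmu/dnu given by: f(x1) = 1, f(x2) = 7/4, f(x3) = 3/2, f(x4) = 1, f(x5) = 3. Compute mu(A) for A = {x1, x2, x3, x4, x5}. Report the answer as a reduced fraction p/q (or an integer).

By the defining property of the Radon-Nikodym derivative, for every measurable set A,
  mu(A) = integral_A f dnu.
Since nu is a discrete measure concentrated on the atoms of X, the integral over A reduces to the sum
  mu(A) = sum_{x in A} f(x) * nu({x}).
Computing each term:
  x1: f(x1) * nu(x1) = 1 * 1/2 = 1/2.
  x2: f(x2) * nu(x2) = 7/4 * 1 = 7/4.
  x3: f(x3) * nu(x3) = 3/2 * 1 = 3/2.
  x4: f(x4) * nu(x4) = 1 * 5/3 = 5/3.
  x5: f(x5) * nu(x5) = 3 * 4/3 = 4.
Summing: mu(A) = 1/2 + 7/4 + 3/2 + 5/3 + 4 = 113/12.

113/12


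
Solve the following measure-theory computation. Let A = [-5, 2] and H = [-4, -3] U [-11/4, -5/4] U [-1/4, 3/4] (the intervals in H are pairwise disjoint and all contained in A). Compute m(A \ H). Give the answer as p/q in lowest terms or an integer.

The ambient interval has length m(A) = 2 - (-5) = 7.
Since the holes are disjoint and sit inside A, by finite additivity
  m(H) = sum_i (b_i - a_i), and m(A \ H) = m(A) - m(H).
Computing the hole measures:
  m(H_1) = -3 - (-4) = 1.
  m(H_2) = -5/4 - (-11/4) = 3/2.
  m(H_3) = 3/4 - (-1/4) = 1.
Summed: m(H) = 1 + 3/2 + 1 = 7/2.
So m(A \ H) = 7 - 7/2 = 7/2.

7/2


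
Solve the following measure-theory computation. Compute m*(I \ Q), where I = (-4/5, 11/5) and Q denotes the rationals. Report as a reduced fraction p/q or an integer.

The interval I = (-4/5, 11/5) has m(I) = 11/5 - (-4/5) = 3 (endpoints are measure-zero, so open/closed/half-open agree). Write I = (I cap Q) u (I \ Q). The rationals in I are countable, so m*(I cap Q) = 0 (cover each rational by intervals whose total length is arbitrarily small). By countable subadditivity m*(I) <= m*(I cap Q) + m*(I \ Q), hence m*(I \ Q) >= m(I) = 3. The reverse inequality m*(I \ Q) <= m*(I) = 3 is trivial since (I \ Q) is a subset of I. Therefore m*(I \ Q) = 3.

3


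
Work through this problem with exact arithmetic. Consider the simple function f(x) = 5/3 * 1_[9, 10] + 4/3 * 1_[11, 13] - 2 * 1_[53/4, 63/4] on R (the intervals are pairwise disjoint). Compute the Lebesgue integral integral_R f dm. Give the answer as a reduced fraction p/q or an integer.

For a simple function f = sum_i c_i * 1_{A_i} with disjoint A_i,
  integral f dm = sum_i c_i * m(A_i).
Lengths of the A_i:
  m(A_1) = 10 - 9 = 1.
  m(A_2) = 13 - 11 = 2.
  m(A_3) = 63/4 - 53/4 = 5/2.
Contributions c_i * m(A_i):
  (5/3) * (1) = 5/3.
  (4/3) * (2) = 8/3.
  (-2) * (5/2) = -5.
Total: 5/3 + 8/3 - 5 = -2/3.

-2/3


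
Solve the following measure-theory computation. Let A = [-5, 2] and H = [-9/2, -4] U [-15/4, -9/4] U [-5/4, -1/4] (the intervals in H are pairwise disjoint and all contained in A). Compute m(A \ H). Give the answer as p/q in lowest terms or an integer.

The ambient interval has length m(A) = 2 - (-5) = 7.
Since the holes are disjoint and sit inside A, by finite additivity
  m(H) = sum_i (b_i - a_i), and m(A \ H) = m(A) - m(H).
Computing the hole measures:
  m(H_1) = -4 - (-9/2) = 1/2.
  m(H_2) = -9/4 - (-15/4) = 3/2.
  m(H_3) = -1/4 - (-5/4) = 1.
Summed: m(H) = 1/2 + 3/2 + 1 = 3.
So m(A \ H) = 7 - 3 = 4.

4


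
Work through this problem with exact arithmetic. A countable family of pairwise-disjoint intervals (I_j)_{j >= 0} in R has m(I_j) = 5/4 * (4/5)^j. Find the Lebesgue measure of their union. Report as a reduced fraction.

By countable additivity of the Lebesgue measure on pairwise disjoint measurable sets,
  m(union_{j >= 0} I_j) = sum_{j >= 0} m(I_j) = sum_{j >= 0} a * r^j,
  with a = 5/4 and r = 4/5.
Since 0 < r = 4/5 < 1, the geometric series converges:
  sum_{j >= 0} a * r^j = a / (1 - r).
  = 5/4 / (1 - 4/5)
  = 5/4 / (1/5)
  = 25/4.

25/4


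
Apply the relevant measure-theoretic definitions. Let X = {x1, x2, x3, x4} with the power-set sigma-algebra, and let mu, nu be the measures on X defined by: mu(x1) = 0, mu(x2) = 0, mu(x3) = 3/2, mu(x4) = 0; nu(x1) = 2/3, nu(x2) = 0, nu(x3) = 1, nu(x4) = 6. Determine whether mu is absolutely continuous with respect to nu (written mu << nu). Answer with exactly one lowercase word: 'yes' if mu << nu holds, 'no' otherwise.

mu << nu means: every nu-null measurable set is also mu-null; equivalently, for every atom x, if nu({x}) = 0 then mu({x}) = 0.
Checking each atom:
  x1: nu = 2/3 > 0 -> no constraint.
  x2: nu = 0, mu = 0 -> consistent with mu << nu.
  x3: nu = 1 > 0 -> no constraint.
  x4: nu = 6 > 0 -> no constraint.
No atom violates the condition. Therefore mu << nu.

yes


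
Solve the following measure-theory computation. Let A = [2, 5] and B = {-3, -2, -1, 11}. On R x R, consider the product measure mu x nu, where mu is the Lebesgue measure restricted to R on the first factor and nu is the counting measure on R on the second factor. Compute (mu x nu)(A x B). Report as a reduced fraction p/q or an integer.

For a measurable rectangle A x B, the product measure satisfies
  (mu x nu)(A x B) = mu(A) * nu(B).
  mu(A) = 3.
  nu(B) = 4.
  (mu x nu)(A x B) = 3 * 4 = 12.

12


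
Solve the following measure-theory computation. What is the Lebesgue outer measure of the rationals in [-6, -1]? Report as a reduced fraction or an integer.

The set Q cap [-6, -1] is countable (a subset of the countable set Q). Lebesgue outer measure of any countable set is 0: each singleton {q} has m*({q}) = 0, and by countable subadditivity m*(union_k {q_k}) <= sum_k m*({q_k}) = sum_k 0 = 0. The reverse inequality m*(E) >= 0 is automatic. So m*(Q cap [-6, -1]) = 0.

0
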